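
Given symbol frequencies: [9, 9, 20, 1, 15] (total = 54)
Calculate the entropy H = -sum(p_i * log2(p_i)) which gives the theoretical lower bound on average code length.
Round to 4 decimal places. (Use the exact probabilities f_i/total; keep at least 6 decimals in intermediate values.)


Per-symbol terms -p_i * log2(p_i) with p_i = f_i/54:
  p = 9/54 = 0.166667: log2(p) = -2.584963, -p*log2(p) = 0.430827
  p = 9/54 = 0.166667: log2(p) = -2.584963, -p*log2(p) = 0.430827
  p = 20/54 = 0.370370: log2(p) = -1.432959, -p*log2(p) = 0.530726
  p = 1/54 = 0.018519: log2(p) = -5.754888, -p*log2(p) = 0.106572
  p = 15/54 = 0.277778: log2(p) = -1.847997, -p*log2(p) = 0.513332
H = 0.430827 + 0.430827 + 0.530726 + 0.106572 + 0.513332 = 2.012284

H = 2.0123 bits/symbol


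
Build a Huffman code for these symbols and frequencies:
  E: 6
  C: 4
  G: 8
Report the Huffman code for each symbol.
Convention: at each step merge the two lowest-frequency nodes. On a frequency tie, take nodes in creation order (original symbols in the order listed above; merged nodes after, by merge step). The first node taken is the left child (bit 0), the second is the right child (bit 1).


Huffman tree construction:
Step 1: Merge C(4) + E(6) = 10
Step 2: Merge G(8) + (C+E)(10) = 18
Read each symbol's code off the tree from the root (left child = 0, right child = 1).

Codes:
  E: 11 (length 2)
  C: 10 (length 2)
  G: 0 (length 1)
Average code length: 28/18 = 1.5556 bits/symbol


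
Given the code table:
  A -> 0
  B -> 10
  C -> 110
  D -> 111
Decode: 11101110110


Decoding:
111 -> D
0 -> A
111 -> D
0 -> A
110 -> C


Result: DADAC


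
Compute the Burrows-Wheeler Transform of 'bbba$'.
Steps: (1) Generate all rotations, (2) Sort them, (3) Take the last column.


Rotations (sorted):
  0: $bbba -> last char: a
  1: a$bbb -> last char: b
  2: ba$bb -> last char: b
  3: bba$b -> last char: b
  4: bbba$ -> last char: $


BWT = abbb$


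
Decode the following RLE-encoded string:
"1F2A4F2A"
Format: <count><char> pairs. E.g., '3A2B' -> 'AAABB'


Expanding each <count><char> pair:
  1F -> 'F'
  2A -> 'AA'
  4F -> 'FFFF'
  2A -> 'AA'

Decoded = FAAFFFFAA


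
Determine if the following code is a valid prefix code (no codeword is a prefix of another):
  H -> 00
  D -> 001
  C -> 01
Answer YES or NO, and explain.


Checking each pair (does one codeword prefix another?):
  H='00' vs D='001': prefix -- VIOLATION

NO -- this is NOT a valid prefix code. H (00) is a prefix of D (001).


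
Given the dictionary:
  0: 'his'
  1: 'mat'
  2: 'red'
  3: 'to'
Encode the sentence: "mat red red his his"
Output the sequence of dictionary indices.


Look up each word in the dictionary:
  'mat' -> 1
  'red' -> 2
  'red' -> 2
  'his' -> 0
  'his' -> 0

Encoded: [1, 2, 2, 0, 0]


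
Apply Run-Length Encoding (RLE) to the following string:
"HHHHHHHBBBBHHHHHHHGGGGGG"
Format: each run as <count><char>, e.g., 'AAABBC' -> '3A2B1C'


Scanning runs left to right:
  i=0: run of 'H' x 7 -> '7H'
  i=7: run of 'B' x 4 -> '4B'
  i=11: run of 'H' x 7 -> '7H'
  i=18: run of 'G' x 6 -> '6G'

RLE = 7H4B7H6G


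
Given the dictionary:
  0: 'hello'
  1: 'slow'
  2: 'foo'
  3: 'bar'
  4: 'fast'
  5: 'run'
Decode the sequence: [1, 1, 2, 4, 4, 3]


Look up each index in the dictionary:
  1 -> 'slow'
  1 -> 'slow'
  2 -> 'foo'
  4 -> 'fast'
  4 -> 'fast'
  3 -> 'bar'

Decoded: "slow slow foo fast fast bar"


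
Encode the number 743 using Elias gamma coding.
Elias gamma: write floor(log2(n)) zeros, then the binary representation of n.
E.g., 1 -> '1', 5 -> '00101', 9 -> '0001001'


num_bits = floor(log2(743)) + 1 = 10
leading_zeros = num_bits - 1 = 9
binary(743) = 1011100111

Elias gamma(743) = '000000000' + '1011100111' = 0000000001011100111 (19 bits)


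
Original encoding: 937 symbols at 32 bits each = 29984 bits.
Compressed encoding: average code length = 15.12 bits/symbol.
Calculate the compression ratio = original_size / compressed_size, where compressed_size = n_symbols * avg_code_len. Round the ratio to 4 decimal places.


original_size = n_symbols * orig_bits = 937 * 32 = 29984 bits
compressed_size = n_symbols * avg_code_len = 937 * 15.12 = 14167.44 bits
ratio = original_size / compressed_size = 29984 / 14167.44 = 2.1164

Compression ratio = 2.1164


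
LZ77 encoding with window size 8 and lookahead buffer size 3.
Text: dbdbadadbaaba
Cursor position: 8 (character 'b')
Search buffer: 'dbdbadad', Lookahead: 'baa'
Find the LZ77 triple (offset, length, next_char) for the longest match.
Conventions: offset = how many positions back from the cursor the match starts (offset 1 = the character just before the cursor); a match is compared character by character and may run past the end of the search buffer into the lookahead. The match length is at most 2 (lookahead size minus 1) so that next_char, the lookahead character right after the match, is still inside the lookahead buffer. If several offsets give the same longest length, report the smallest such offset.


Try each offset into the search buffer:
  offset=1 (pos 7, char 'd'): match length 0
  offset=2 (pos 6, char 'a'): match length 0
  offset=3 (pos 5, char 'd'): match length 0
  offset=4 (pos 4, char 'a'): match length 0
  offset=5 (pos 3, char 'b'): match length 2
  offset=6 (pos 2, char 'd'): match length 0
  offset=7 (pos 1, char 'b'): match length 1
  offset=8 (pos 0, char 'd'): match length 0
Longest match has length 2 at offset 5.
next_char = character at position 8 + 2 = 10 -> 'a'

Best match: offset=5, length=2 (matching 'ba' starting at position 3)
LZ77 triple: (5, 2, 'a')


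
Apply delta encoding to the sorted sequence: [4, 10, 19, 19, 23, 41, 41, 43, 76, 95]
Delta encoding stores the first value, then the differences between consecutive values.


First value: 4
Deltas:
  10 - 4 = 6
  19 - 10 = 9
  19 - 19 = 0
  23 - 19 = 4
  41 - 23 = 18
  41 - 41 = 0
  43 - 41 = 2
  76 - 43 = 33
  95 - 76 = 19


Delta encoded: [4, 6, 9, 0, 4, 18, 0, 2, 33, 19]


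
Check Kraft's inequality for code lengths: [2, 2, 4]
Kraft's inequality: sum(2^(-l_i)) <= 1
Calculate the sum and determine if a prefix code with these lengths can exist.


Sum = 2^(-2) + 2^(-2) + 2^(-4)
    = 0.25 + 0.25 + 0.0625
    = 9/16 = 0.5625
Since 0.5625 <= 1, Kraft's inequality IS satisfied.
A prefix code with these lengths CAN exist.

Kraft sum = 0.5625. Satisfied.


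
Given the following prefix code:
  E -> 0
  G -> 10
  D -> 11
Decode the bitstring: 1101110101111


Decoding step by step:
Bits 11 -> D
Bits 0 -> E
Bits 11 -> D
Bits 10 -> G
Bits 10 -> G
Bits 11 -> D
Bits 11 -> D


Decoded message: DEDGGDD


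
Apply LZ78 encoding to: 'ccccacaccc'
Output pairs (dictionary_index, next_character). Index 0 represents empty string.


LZ78 encoding steps:
Dictionary: {0: ''}
Step 1: w='' (idx 0), next='c' -> output (0, 'c'), add 'c' as idx 1
Step 2: w='c' (idx 1), next='c' -> output (1, 'c'), add 'cc' as idx 2
Step 3: w='c' (idx 1), next='a' -> output (1, 'a'), add 'ca' as idx 3
Step 4: w='ca' (idx 3), next='c' -> output (3, 'c'), add 'cac' as idx 4
Step 5: w='cc' (idx 2), end of input -> output (2, '')


Encoded: [(0, 'c'), (1, 'c'), (1, 'a'), (3, 'c'), (2, '')]


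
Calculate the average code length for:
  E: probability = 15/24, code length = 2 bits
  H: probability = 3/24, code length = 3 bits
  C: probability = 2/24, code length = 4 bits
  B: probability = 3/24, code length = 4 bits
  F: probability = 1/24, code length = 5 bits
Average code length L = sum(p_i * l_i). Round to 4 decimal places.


Weighted contributions p_i * l_i:
  E: (15/24) * 2 = 30/24
  H: (3/24) * 3 = 9/24
  C: (2/24) * 4 = 8/24
  B: (3/24) * 4 = 12/24
  F: (1/24) * 5 = 5/24
Sum = (30 + 9 + 8 + 12 + 5)/24 = 64/24

L = 64/24 = 2.6667 bits/symbol


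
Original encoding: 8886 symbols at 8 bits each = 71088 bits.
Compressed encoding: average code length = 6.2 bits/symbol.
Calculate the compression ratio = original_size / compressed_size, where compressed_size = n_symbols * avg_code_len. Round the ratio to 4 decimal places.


original_size = n_symbols * orig_bits = 8886 * 8 = 71088 bits
compressed_size = n_symbols * avg_code_len = 8886 * 6.2 = 55093.2 bits
ratio = original_size / compressed_size = 71088 / 55093.2 = 1.2903

Compression ratio = 1.2903


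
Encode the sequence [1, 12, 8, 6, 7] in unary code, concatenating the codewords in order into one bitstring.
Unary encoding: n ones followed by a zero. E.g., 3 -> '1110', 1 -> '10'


Encode each number as n ones followed by a terminating 0:
  1 -> 10 (2 bits)
  12 -> 1111111111110 (13 bits)
  8 -> 111111110 (9 bits)
  6 -> 1111110 (7 bits)
  7 -> 11111110 (8 bits)
Total length = 2 + 13 + 9 + 7 + 8 = 39 bits.

Unary([1, 12, 8, 6, 7]) = 101111111111110111111110111111011111110 (39 bits)


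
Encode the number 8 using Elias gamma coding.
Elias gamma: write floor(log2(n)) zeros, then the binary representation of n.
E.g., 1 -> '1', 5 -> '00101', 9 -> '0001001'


num_bits = floor(log2(8)) + 1 = 4
leading_zeros = num_bits - 1 = 3
binary(8) = 1000

Elias gamma(8) = '000' + '1000' = 0001000 (7 bits)


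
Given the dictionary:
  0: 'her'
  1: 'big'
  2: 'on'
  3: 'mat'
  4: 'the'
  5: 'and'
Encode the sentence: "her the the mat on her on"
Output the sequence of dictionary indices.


Look up each word in the dictionary:
  'her' -> 0
  'the' -> 4
  'the' -> 4
  'mat' -> 3
  'on' -> 2
  'her' -> 0
  'on' -> 2

Encoded: [0, 4, 4, 3, 2, 0, 2]


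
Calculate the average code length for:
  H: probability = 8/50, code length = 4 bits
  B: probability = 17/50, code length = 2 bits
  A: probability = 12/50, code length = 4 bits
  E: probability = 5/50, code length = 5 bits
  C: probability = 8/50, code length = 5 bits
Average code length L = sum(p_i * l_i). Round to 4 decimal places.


Weighted contributions p_i * l_i:
  H: (8/50) * 4 = 32/50
  B: (17/50) * 2 = 34/50
  A: (12/50) * 4 = 48/50
  E: (5/50) * 5 = 25/50
  C: (8/50) * 5 = 40/50
Sum = (32 + 34 + 48 + 25 + 40)/50 = 179/50

L = 179/50 = 3.5800 bits/symbol


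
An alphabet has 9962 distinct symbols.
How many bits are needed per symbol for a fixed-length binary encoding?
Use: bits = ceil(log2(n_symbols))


log2(9962) = 13.2822
Bracket: 2^13 = 8192 < 9962 <= 2^14 = 16384
So ceil(log2(9962)) = 14

bits = ceil(log2(9962)) = ceil(13.2822) = 14 bits


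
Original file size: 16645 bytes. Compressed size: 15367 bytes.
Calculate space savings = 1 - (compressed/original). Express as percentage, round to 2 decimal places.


ratio = compressed/original = 15367/16645 = 0.92322
savings = 1 - ratio = 1 - 0.92322 = 0.07678
as a percentage: 0.07678 * 100 = 7.68%

Space savings = 1 - 15367/16645 = 7.68%


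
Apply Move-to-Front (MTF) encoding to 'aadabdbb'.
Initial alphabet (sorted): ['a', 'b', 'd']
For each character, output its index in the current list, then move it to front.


MTF encoding:
'a': index 0 in ['a', 'b', 'd'] -> ['a', 'b', 'd']
'a': index 0 in ['a', 'b', 'd'] -> ['a', 'b', 'd']
'd': index 2 in ['a', 'b', 'd'] -> ['d', 'a', 'b']
'a': index 1 in ['d', 'a', 'b'] -> ['a', 'd', 'b']
'b': index 2 in ['a', 'd', 'b'] -> ['b', 'a', 'd']
'd': index 2 in ['b', 'a', 'd'] -> ['d', 'b', 'a']
'b': index 1 in ['d', 'b', 'a'] -> ['b', 'd', 'a']
'b': index 0 in ['b', 'd', 'a'] -> ['b', 'd', 'a']


Output: [0, 0, 2, 1, 2, 2, 1, 0]


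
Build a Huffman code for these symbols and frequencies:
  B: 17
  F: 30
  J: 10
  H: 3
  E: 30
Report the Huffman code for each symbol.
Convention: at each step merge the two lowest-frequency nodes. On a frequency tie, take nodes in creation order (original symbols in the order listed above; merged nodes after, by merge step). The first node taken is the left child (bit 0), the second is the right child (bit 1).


Huffman tree construction:
Step 1: Merge H(3) + J(10) = 13
Step 2: Merge (H+J)(13) + B(17) = 30
Step 3: Merge F(30) + E(30) = 60
Step 4: Merge ((H+J)+B)(30) + (F+E)(60) = 90
Read each symbol's code off the tree from the root (left child = 0, right child = 1).

Codes:
  B: 01 (length 2)
  F: 10 (length 2)
  J: 001 (length 3)
  H: 000 (length 3)
  E: 11 (length 2)
Average code length: 193/90 = 2.1444 bits/symbol


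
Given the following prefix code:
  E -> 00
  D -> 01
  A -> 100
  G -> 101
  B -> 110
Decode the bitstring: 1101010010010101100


Decoding step by step:
Bits 110 -> B
Bits 101 -> G
Bits 00 -> E
Bits 100 -> A
Bits 101 -> G
Bits 01 -> D
Bits 100 -> A


Decoded message: BGEAGDA


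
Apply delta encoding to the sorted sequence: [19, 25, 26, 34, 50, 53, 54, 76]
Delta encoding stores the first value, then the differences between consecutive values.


First value: 19
Deltas:
  25 - 19 = 6
  26 - 25 = 1
  34 - 26 = 8
  50 - 34 = 16
  53 - 50 = 3
  54 - 53 = 1
  76 - 54 = 22


Delta encoded: [19, 6, 1, 8, 16, 3, 1, 22]


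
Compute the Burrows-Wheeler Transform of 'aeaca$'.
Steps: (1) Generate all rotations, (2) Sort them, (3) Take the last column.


Rotations (sorted):
  0: $aeaca -> last char: a
  1: a$aeac -> last char: c
  2: aca$ae -> last char: e
  3: aeaca$ -> last char: $
  4: ca$aea -> last char: a
  5: eaca$a -> last char: a


BWT = ace$aa


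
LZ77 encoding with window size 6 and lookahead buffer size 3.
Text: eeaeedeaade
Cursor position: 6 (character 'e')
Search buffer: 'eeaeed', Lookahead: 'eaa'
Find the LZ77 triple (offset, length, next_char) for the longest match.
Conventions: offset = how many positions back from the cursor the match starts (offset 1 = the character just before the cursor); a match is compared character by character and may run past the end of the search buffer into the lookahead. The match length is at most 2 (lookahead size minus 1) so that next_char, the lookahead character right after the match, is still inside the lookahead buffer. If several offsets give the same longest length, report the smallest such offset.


Try each offset into the search buffer:
  offset=1 (pos 5, char 'd'): match length 0
  offset=2 (pos 4, char 'e'): match length 1
  offset=3 (pos 3, char 'e'): match length 1
  offset=4 (pos 2, char 'a'): match length 0
  offset=5 (pos 1, char 'e'): match length 2
  offset=6 (pos 0, char 'e'): match length 1
Longest match has length 2 at offset 5.
next_char = character at position 6 + 2 = 8 -> 'a'

Best match: offset=5, length=2 (matching 'ea' starting at position 1)
LZ77 triple: (5, 2, 'a')


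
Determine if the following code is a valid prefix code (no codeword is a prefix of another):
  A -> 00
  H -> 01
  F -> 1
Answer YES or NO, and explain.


Checking each pair (does one codeword prefix another?):
  A='00' vs H='01': no prefix
  A='00' vs F='1': no prefix
  H='01' vs A='00': no prefix
  H='01' vs F='1': no prefix
  F='1' vs A='00': no prefix
  F='1' vs H='01': no prefix
No violation found over all pairs.

YES -- this is a valid prefix code. No codeword is a prefix of any other codeword.


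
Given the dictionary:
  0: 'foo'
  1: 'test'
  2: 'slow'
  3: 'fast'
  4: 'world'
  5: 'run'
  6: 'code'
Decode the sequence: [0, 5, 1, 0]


Look up each index in the dictionary:
  0 -> 'foo'
  5 -> 'run'
  1 -> 'test'
  0 -> 'foo'

Decoded: "foo run test foo"


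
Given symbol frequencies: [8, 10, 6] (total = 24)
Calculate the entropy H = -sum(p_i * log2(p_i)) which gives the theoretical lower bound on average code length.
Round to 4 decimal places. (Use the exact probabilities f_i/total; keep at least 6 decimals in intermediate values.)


Per-symbol terms -p_i * log2(p_i) with p_i = f_i/24:
  p = 8/24 = 0.333333: log2(p) = -1.584963, -p*log2(p) = 0.528321
  p = 10/24 = 0.416667: log2(p) = -1.263034, -p*log2(p) = 0.526264
  p = 6/24 = 0.250000: log2(p) = -2.000000, -p*log2(p) = 0.500000
H = 0.528321 + 0.526264 + 0.500000 = 1.554585

H = 1.5546 bits/symbol


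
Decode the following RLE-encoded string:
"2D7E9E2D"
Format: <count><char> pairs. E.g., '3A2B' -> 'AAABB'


Expanding each <count><char> pair:
  2D -> 'DD'
  7E -> 'EEEEEEE'
  9E -> 'EEEEEEEEE'
  2D -> 'DD'

Decoded = DDEEEEEEEEEEEEEEEEDD


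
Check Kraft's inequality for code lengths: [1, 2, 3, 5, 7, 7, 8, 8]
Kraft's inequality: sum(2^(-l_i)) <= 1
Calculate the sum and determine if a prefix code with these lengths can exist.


Sum = 2^(-1) + 2^(-2) + 2^(-3) + 2^(-5) + 2^(-7) + 2^(-7) + 2^(-8) + 2^(-8)
    = 0.5 + 0.25 + 0.125 + 0.03125 + 0.0078125 + 0.0078125 + 0.00390625 + 0.00390625
    = 238/256 = 0.9296875
Since 0.9296875 <= 1, Kraft's inequality IS satisfied.
A prefix code with these lengths CAN exist.

Kraft sum = 0.9296875. Satisfied.


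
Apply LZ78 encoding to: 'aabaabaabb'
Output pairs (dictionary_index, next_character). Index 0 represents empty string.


LZ78 encoding steps:
Dictionary: {0: ''}
Step 1: w='' (idx 0), next='a' -> output (0, 'a'), add 'a' as idx 1
Step 2: w='a' (idx 1), next='b' -> output (1, 'b'), add 'ab' as idx 2
Step 3: w='a' (idx 1), next='a' -> output (1, 'a'), add 'aa' as idx 3
Step 4: w='' (idx 0), next='b' -> output (0, 'b'), add 'b' as idx 4
Step 5: w='aa' (idx 3), next='b' -> output (3, 'b'), add 'aab' as idx 5
Step 6: w='b' (idx 4), end of input -> output (4, '')


Encoded: [(0, 'a'), (1, 'b'), (1, 'a'), (0, 'b'), (3, 'b'), (4, '')]


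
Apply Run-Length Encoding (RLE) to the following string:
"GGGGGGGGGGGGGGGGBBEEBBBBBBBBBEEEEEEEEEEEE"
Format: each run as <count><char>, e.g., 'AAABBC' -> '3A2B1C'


Scanning runs left to right:
  i=0: run of 'G' x 16 -> '16G'
  i=16: run of 'B' x 2 -> '2B'
  i=18: run of 'E' x 2 -> '2E'
  i=20: run of 'B' x 9 -> '9B'
  i=29: run of 'E' x 12 -> '12E'

RLE = 16G2B2E9B12E


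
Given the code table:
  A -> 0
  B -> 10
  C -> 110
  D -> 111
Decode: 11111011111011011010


Decoding:
111 -> D
110 -> C
111 -> D
110 -> C
110 -> C
110 -> C
10 -> B


Result: DCDCCCB


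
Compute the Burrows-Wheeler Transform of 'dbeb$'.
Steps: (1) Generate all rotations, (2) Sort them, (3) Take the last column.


Rotations (sorted):
  0: $dbeb -> last char: b
  1: b$dbe -> last char: e
  2: beb$d -> last char: d
  3: dbeb$ -> last char: $
  4: eb$db -> last char: b


BWT = bed$b


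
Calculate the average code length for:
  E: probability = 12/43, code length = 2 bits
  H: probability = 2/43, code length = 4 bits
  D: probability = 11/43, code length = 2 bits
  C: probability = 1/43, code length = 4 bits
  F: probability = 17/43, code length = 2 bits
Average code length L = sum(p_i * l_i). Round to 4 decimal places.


Weighted contributions p_i * l_i:
  E: (12/43) * 2 = 24/43
  H: (2/43) * 4 = 8/43
  D: (11/43) * 2 = 22/43
  C: (1/43) * 4 = 4/43
  F: (17/43) * 2 = 34/43
Sum = (24 + 8 + 22 + 4 + 34)/43 = 92/43

L = 92/43 = 2.1395 bits/symbol


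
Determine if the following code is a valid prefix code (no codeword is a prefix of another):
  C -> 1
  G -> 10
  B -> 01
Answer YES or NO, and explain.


Checking each pair (does one codeword prefix another?):
  C='1' vs G='10': prefix -- VIOLATION

NO -- this is NOT a valid prefix code. C (1) is a prefix of G (10).


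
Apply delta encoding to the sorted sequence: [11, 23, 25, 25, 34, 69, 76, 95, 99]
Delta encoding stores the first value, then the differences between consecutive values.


First value: 11
Deltas:
  23 - 11 = 12
  25 - 23 = 2
  25 - 25 = 0
  34 - 25 = 9
  69 - 34 = 35
  76 - 69 = 7
  95 - 76 = 19
  99 - 95 = 4


Delta encoded: [11, 12, 2, 0, 9, 35, 7, 19, 4]


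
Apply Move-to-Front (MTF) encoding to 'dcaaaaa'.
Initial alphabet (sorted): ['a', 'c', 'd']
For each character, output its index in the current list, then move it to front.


MTF encoding:
'd': index 2 in ['a', 'c', 'd'] -> ['d', 'a', 'c']
'c': index 2 in ['d', 'a', 'c'] -> ['c', 'd', 'a']
'a': index 2 in ['c', 'd', 'a'] -> ['a', 'c', 'd']
'a': index 0 in ['a', 'c', 'd'] -> ['a', 'c', 'd']
'a': index 0 in ['a', 'c', 'd'] -> ['a', 'c', 'd']
'a': index 0 in ['a', 'c', 'd'] -> ['a', 'c', 'd']
'a': index 0 in ['a', 'c', 'd'] -> ['a', 'c', 'd']


Output: [2, 2, 2, 0, 0, 0, 0]


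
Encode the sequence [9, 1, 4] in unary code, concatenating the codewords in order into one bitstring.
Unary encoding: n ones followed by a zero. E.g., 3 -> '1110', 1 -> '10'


Encode each number as n ones followed by a terminating 0:
  9 -> 1111111110 (10 bits)
  1 -> 10 (2 bits)
  4 -> 11110 (5 bits)
Total length = 10 + 2 + 5 = 17 bits.

Unary([9, 1, 4]) = 11111111101011110 (17 bits)


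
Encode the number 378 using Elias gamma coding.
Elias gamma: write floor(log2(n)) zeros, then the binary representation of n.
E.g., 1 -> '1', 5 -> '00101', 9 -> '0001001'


num_bits = floor(log2(378)) + 1 = 9
leading_zeros = num_bits - 1 = 8
binary(378) = 101111010

Elias gamma(378) = '00000000' + '101111010' = 00000000101111010 (17 bits)


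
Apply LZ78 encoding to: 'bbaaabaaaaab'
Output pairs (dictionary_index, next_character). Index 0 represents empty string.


LZ78 encoding steps:
Dictionary: {0: ''}
Step 1: w='' (idx 0), next='b' -> output (0, 'b'), add 'b' as idx 1
Step 2: w='b' (idx 1), next='a' -> output (1, 'a'), add 'ba' as idx 2
Step 3: w='' (idx 0), next='a' -> output (0, 'a'), add 'a' as idx 3
Step 4: w='a' (idx 3), next='b' -> output (3, 'b'), add 'ab' as idx 4
Step 5: w='a' (idx 3), next='a' -> output (3, 'a'), add 'aa' as idx 5
Step 6: w='aa' (idx 5), next='a' -> output (5, 'a'), add 'aaa' as idx 6
Step 7: w='b' (idx 1), end of input -> output (1, '')


Encoded: [(0, 'b'), (1, 'a'), (0, 'a'), (3, 'b'), (3, 'a'), (5, 'a'), (1, '')]


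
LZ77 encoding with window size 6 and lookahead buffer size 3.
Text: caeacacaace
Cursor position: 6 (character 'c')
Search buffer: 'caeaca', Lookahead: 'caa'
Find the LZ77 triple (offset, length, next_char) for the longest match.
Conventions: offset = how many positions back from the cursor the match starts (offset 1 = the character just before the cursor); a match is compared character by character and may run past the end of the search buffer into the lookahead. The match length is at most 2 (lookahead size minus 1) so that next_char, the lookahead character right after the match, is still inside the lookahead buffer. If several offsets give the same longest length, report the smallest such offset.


Try each offset into the search buffer:
  offset=1 (pos 5, char 'a'): match length 0
  offset=2 (pos 4, char 'c'): match length 2
  offset=3 (pos 3, char 'a'): match length 0
  offset=4 (pos 2, char 'e'): match length 0
  offset=5 (pos 1, char 'a'): match length 0
  offset=6 (pos 0, char 'c'): match length 2
Longest match has length 2, found at offsets 2, 6; take the smallest, offset 2.
next_char = character at position 6 + 2 = 8 -> 'a'

Best match: offset=2, length=2 (matching 'ca' starting at position 4)
LZ77 triple: (2, 2, 'a')


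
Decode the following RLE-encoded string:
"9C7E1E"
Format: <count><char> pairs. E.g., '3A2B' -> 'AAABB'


Expanding each <count><char> pair:
  9C -> 'CCCCCCCCC'
  7E -> 'EEEEEEE'
  1E -> 'E'

Decoded = CCCCCCCCCEEEEEEEE


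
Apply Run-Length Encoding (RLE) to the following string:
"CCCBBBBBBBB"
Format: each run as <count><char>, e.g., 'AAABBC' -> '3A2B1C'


Scanning runs left to right:
  i=0: run of 'C' x 3 -> '3C'
  i=3: run of 'B' x 8 -> '8B'

RLE = 3C8B


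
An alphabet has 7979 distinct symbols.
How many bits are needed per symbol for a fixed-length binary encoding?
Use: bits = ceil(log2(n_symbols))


log2(7979) = 12.962
Bracket: 2^12 = 4096 < 7979 <= 2^13 = 8192
So ceil(log2(7979)) = 13

bits = ceil(log2(7979)) = ceil(12.962) = 13 bits


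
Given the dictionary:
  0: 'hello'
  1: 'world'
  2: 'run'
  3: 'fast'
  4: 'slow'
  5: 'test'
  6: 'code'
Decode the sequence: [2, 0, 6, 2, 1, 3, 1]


Look up each index in the dictionary:
  2 -> 'run'
  0 -> 'hello'
  6 -> 'code'
  2 -> 'run'
  1 -> 'world'
  3 -> 'fast'
  1 -> 'world'

Decoded: "run hello code run world fast world"


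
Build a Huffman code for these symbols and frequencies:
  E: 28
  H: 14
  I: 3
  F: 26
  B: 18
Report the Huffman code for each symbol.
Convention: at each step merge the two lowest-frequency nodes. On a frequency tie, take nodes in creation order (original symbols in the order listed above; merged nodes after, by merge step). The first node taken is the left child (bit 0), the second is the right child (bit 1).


Huffman tree construction:
Step 1: Merge I(3) + H(14) = 17
Step 2: Merge (I+H)(17) + B(18) = 35
Step 3: Merge F(26) + E(28) = 54
Step 4: Merge ((I+H)+B)(35) + (F+E)(54) = 89
Read each symbol's code off the tree from the root (left child = 0, right child = 1).

Codes:
  E: 11 (length 2)
  H: 001 (length 3)
  I: 000 (length 3)
  F: 10 (length 2)
  B: 01 (length 2)
Average code length: 195/89 = 2.1910 bits/symbol


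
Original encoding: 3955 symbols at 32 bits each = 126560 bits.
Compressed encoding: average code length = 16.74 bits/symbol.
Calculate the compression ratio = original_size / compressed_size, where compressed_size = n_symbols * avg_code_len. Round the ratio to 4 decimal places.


original_size = n_symbols * orig_bits = 3955 * 32 = 126560 bits
compressed_size = n_symbols * avg_code_len = 3955 * 16.74 = 66206.7 bits
ratio = original_size / compressed_size = 126560 / 66206.7 = 1.9116

Compression ratio = 1.9116


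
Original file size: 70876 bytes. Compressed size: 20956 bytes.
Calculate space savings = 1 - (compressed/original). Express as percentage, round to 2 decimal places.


ratio = compressed/original = 20956/70876 = 0.295671
savings = 1 - ratio = 1 - 0.295671 = 0.704329
as a percentage: 0.704329 * 100 = 70.43%

Space savings = 1 - 20956/70876 = 70.43%


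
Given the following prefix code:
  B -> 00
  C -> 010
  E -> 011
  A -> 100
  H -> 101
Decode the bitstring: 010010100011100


Decoding step by step:
Bits 010 -> C
Bits 010 -> C
Bits 100 -> A
Bits 011 -> E
Bits 100 -> A


Decoded message: CCAEA


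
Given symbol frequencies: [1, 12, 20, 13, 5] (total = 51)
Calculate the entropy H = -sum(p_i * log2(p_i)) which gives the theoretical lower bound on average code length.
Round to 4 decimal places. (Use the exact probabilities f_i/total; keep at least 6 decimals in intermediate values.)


Per-symbol terms -p_i * log2(p_i) with p_i = f_i/51:
  p = 1/51 = 0.019608: log2(p) = -5.672425, -p*log2(p) = 0.111224
  p = 12/51 = 0.235294: log2(p) = -2.087463, -p*log2(p) = 0.491168
  p = 20/51 = 0.392157: log2(p) = -1.350497, -p*log2(p) = 0.529607
  p = 13/51 = 0.254902: log2(p) = -1.971986, -p*log2(p) = 0.502663
  p = 5/51 = 0.098039: log2(p) = -3.350497, -p*log2(p) = 0.328480
H = 0.111224 + 0.491168 + 0.529607 + 0.502663 + 0.328480 = 1.963142

H = 1.9631 bits/symbol


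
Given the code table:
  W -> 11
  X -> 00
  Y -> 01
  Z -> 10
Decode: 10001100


Decoding:
10 -> Z
00 -> X
11 -> W
00 -> X


Result: ZXWX


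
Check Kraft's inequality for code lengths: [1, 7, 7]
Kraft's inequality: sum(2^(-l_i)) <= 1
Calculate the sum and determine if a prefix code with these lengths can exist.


Sum = 2^(-1) + 2^(-7) + 2^(-7)
    = 0.5 + 0.0078125 + 0.0078125
    = 66/128 = 0.515625
Since 0.515625 <= 1, Kraft's inequality IS satisfied.
A prefix code with these lengths CAN exist.

Kraft sum = 0.515625. Satisfied.


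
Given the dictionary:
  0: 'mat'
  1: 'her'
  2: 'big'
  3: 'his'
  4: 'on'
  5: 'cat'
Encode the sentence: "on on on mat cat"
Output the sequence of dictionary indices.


Look up each word in the dictionary:
  'on' -> 4
  'on' -> 4
  'on' -> 4
  'mat' -> 0
  'cat' -> 5

Encoded: [4, 4, 4, 0, 5]


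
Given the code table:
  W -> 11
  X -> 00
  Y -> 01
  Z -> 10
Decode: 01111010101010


Decoding:
01 -> Y
11 -> W
10 -> Z
10 -> Z
10 -> Z
10 -> Z
10 -> Z


Result: YWZZZZZ


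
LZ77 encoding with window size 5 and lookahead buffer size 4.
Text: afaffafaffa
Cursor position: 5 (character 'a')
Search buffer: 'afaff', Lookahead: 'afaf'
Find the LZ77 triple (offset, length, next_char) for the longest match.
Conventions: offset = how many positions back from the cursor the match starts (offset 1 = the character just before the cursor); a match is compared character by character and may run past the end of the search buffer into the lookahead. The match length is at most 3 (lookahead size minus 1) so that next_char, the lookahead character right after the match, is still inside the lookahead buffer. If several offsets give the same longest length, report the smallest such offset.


Try each offset into the search buffer:
  offset=1 (pos 4, char 'f'): match length 0
  offset=2 (pos 3, char 'f'): match length 0
  offset=3 (pos 2, char 'a'): match length 2
  offset=4 (pos 1, char 'f'): match length 0
  offset=5 (pos 0, char 'a'): match length 3
Longest match has length 3 at offset 5.
next_char = character at position 5 + 3 = 8 -> 'f'

Best match: offset=5, length=3 (matching 'afa' starting at position 0)
LZ77 triple: (5, 3, 'f')


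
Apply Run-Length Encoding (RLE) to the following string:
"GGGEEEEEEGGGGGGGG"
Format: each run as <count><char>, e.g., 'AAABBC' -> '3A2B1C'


Scanning runs left to right:
  i=0: run of 'G' x 3 -> '3G'
  i=3: run of 'E' x 6 -> '6E'
  i=9: run of 'G' x 8 -> '8G'

RLE = 3G6E8G


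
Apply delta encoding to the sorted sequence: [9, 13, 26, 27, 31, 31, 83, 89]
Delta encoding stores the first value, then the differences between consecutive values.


First value: 9
Deltas:
  13 - 9 = 4
  26 - 13 = 13
  27 - 26 = 1
  31 - 27 = 4
  31 - 31 = 0
  83 - 31 = 52
  89 - 83 = 6


Delta encoded: [9, 4, 13, 1, 4, 0, 52, 6]


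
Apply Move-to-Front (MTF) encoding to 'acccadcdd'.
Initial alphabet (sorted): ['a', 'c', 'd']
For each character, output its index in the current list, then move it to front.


MTF encoding:
'a': index 0 in ['a', 'c', 'd'] -> ['a', 'c', 'd']
'c': index 1 in ['a', 'c', 'd'] -> ['c', 'a', 'd']
'c': index 0 in ['c', 'a', 'd'] -> ['c', 'a', 'd']
'c': index 0 in ['c', 'a', 'd'] -> ['c', 'a', 'd']
'a': index 1 in ['c', 'a', 'd'] -> ['a', 'c', 'd']
'd': index 2 in ['a', 'c', 'd'] -> ['d', 'a', 'c']
'c': index 2 in ['d', 'a', 'c'] -> ['c', 'd', 'a']
'd': index 1 in ['c', 'd', 'a'] -> ['d', 'c', 'a']
'd': index 0 in ['d', 'c', 'a'] -> ['d', 'c', 'a']


Output: [0, 1, 0, 0, 1, 2, 2, 1, 0]


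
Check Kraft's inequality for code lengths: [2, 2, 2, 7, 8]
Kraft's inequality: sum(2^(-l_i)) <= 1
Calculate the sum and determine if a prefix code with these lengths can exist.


Sum = 2^(-2) + 2^(-2) + 2^(-2) + 2^(-7) + 2^(-8)
    = 0.25 + 0.25 + 0.25 + 0.0078125 + 0.00390625
    = 195/256 = 0.76171875
Since 0.76171875 <= 1, Kraft's inequality IS satisfied.
A prefix code with these lengths CAN exist.

Kraft sum = 0.76171875. Satisfied.


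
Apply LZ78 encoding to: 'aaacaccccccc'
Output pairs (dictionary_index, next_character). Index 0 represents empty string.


LZ78 encoding steps:
Dictionary: {0: ''}
Step 1: w='' (idx 0), next='a' -> output (0, 'a'), add 'a' as idx 1
Step 2: w='a' (idx 1), next='a' -> output (1, 'a'), add 'aa' as idx 2
Step 3: w='' (idx 0), next='c' -> output (0, 'c'), add 'c' as idx 3
Step 4: w='a' (idx 1), next='c' -> output (1, 'c'), add 'ac' as idx 4
Step 5: w='c' (idx 3), next='c' -> output (3, 'c'), add 'cc' as idx 5
Step 6: w='cc' (idx 5), next='c' -> output (5, 'c'), add 'ccc' as idx 6
Step 7: w='c' (idx 3), end of input -> output (3, '')


Encoded: [(0, 'a'), (1, 'a'), (0, 'c'), (1, 'c'), (3, 'c'), (5, 'c'), (3, '')]


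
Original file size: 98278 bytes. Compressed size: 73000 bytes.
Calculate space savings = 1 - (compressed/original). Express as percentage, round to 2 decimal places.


ratio = compressed/original = 73000/98278 = 0.742791
savings = 1 - ratio = 1 - 0.742791 = 0.257209
as a percentage: 0.257209 * 100 = 25.72%

Space savings = 1 - 73000/98278 = 25.72%


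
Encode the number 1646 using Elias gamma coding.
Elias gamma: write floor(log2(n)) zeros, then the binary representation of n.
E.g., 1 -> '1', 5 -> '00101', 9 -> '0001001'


num_bits = floor(log2(1646)) + 1 = 11
leading_zeros = num_bits - 1 = 10
binary(1646) = 11001101110

Elias gamma(1646) = '0000000000' + '11001101110' = 000000000011001101110 (21 bits)


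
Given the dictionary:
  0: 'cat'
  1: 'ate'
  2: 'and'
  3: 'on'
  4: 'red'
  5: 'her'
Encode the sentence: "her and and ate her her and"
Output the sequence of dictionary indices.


Look up each word in the dictionary:
  'her' -> 5
  'and' -> 2
  'and' -> 2
  'ate' -> 1
  'her' -> 5
  'her' -> 5
  'and' -> 2

Encoded: [5, 2, 2, 1, 5, 5, 2]


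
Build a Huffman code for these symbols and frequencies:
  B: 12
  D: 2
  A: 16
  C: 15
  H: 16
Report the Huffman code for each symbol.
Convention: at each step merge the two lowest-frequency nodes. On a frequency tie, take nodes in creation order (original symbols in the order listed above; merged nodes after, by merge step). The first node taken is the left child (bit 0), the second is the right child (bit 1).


Huffman tree construction:
Step 1: Merge D(2) + B(12) = 14
Step 2: Merge (D+B)(14) + C(15) = 29
Step 3: Merge A(16) + H(16) = 32
Step 4: Merge ((D+B)+C)(29) + (A+H)(32) = 61
Read each symbol's code off the tree from the root (left child = 0, right child = 1).

Codes:
  B: 001 (length 3)
  D: 000 (length 3)
  A: 10 (length 2)
  C: 01 (length 2)
  H: 11 (length 2)
Average code length: 136/61 = 2.2295 bits/symbol


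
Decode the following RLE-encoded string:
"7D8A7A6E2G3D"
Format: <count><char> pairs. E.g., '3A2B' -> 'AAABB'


Expanding each <count><char> pair:
  7D -> 'DDDDDDD'
  8A -> 'AAAAAAAA'
  7A -> 'AAAAAAA'
  6E -> 'EEEEEE'
  2G -> 'GG'
  3D -> 'DDD'

Decoded = DDDDDDDAAAAAAAAAAAAAAAEEEEEEGGDDD


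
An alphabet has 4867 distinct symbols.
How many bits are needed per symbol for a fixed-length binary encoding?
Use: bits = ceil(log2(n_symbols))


log2(4867) = 12.2488
Bracket: 2^12 = 4096 < 4867 <= 2^13 = 8192
So ceil(log2(4867)) = 13

bits = ceil(log2(4867)) = ceil(12.2488) = 13 bits


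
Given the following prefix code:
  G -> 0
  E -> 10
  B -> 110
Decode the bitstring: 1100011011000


Decoding step by step:
Bits 110 -> B
Bits 0 -> G
Bits 0 -> G
Bits 110 -> B
Bits 110 -> B
Bits 0 -> G
Bits 0 -> G


Decoded message: BGGBBGG


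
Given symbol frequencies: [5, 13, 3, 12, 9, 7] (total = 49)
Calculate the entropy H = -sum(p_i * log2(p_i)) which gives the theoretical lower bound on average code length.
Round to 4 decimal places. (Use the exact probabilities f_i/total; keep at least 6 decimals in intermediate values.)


Per-symbol terms -p_i * log2(p_i) with p_i = f_i/49:
  p = 5/49 = 0.102041: log2(p) = -3.292782, -p*log2(p) = 0.335998
  p = 13/49 = 0.265306: log2(p) = -1.914270, -p*log2(p) = 0.507868
  p = 3/49 = 0.061224: log2(p) = -4.029747, -p*log2(p) = 0.246719
  p = 12/49 = 0.244898: log2(p) = -2.029747, -p*log2(p) = 0.497081
  p = 9/49 = 0.183673: log2(p) = -2.444785, -p*log2(p) = 0.449042
  p = 7/49 = 0.142857: log2(p) = -2.807355, -p*log2(p) = 0.401051
H = 0.335998 + 0.507868 + 0.246719 + 0.497081 + 0.449042 + 0.401051 = 2.437759

H = 2.4378 bits/symbol


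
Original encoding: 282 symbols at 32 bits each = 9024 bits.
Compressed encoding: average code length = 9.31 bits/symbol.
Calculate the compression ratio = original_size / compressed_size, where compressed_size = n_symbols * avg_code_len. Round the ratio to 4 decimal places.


original_size = n_symbols * orig_bits = 282 * 32 = 9024 bits
compressed_size = n_symbols * avg_code_len = 282 * 9.31 = 2625.42 bits
ratio = original_size / compressed_size = 9024 / 2625.42 = 3.4372

Compression ratio = 3.4372


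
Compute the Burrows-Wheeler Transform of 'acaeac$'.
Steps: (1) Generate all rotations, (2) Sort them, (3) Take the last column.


Rotations (sorted):
  0: $acaeac -> last char: c
  1: ac$acae -> last char: e
  2: acaeac$ -> last char: $
  3: aeac$ac -> last char: c
  4: c$acaea -> last char: a
  5: caeac$a -> last char: a
  6: eac$aca -> last char: a


BWT = ce$caaa


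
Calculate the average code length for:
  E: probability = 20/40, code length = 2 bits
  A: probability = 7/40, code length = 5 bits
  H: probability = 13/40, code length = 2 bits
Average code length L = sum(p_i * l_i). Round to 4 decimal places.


Weighted contributions p_i * l_i:
  E: (20/40) * 2 = 40/40
  A: (7/40) * 5 = 35/40
  H: (13/40) * 2 = 26/40
Sum = (40 + 35 + 26)/40 = 101/40

L = 101/40 = 2.5250 bits/symbol


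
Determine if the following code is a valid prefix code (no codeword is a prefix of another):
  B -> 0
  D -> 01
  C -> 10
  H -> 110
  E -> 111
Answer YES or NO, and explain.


Checking each pair (does one codeword prefix another?):
  B='0' vs D='01': prefix -- VIOLATION

NO -- this is NOT a valid prefix code. B (0) is a prefix of D (01).


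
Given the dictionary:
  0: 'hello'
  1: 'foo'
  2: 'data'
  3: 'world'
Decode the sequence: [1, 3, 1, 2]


Look up each index in the dictionary:
  1 -> 'foo'
  3 -> 'world'
  1 -> 'foo'
  2 -> 'data'

Decoded: "foo world foo data"


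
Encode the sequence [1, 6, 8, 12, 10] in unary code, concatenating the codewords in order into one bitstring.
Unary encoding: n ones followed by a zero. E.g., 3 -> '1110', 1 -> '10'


Encode each number as n ones followed by a terminating 0:
  1 -> 10 (2 bits)
  6 -> 1111110 (7 bits)
  8 -> 111111110 (9 bits)
  12 -> 1111111111110 (13 bits)
  10 -> 11111111110 (11 bits)
Total length = 2 + 7 + 9 + 13 + 11 = 42 bits.

Unary([1, 6, 8, 12, 10]) = 101111110111111110111111111111011111111110 (42 bits)


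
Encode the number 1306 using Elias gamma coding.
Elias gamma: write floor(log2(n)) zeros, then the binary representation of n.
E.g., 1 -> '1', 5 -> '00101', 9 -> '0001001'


num_bits = floor(log2(1306)) + 1 = 11
leading_zeros = num_bits - 1 = 10
binary(1306) = 10100011010

Elias gamma(1306) = '0000000000' + '10100011010' = 000000000010100011010 (21 bits)


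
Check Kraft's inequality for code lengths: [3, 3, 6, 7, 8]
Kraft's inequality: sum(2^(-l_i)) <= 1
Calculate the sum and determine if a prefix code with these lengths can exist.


Sum = 2^(-3) + 2^(-3) + 2^(-6) + 2^(-7) + 2^(-8)
    = 0.125 + 0.125 + 0.015625 + 0.0078125 + 0.00390625
    = 71/256 = 0.27734375
Since 0.27734375 <= 1, Kraft's inequality IS satisfied.
A prefix code with these lengths CAN exist.

Kraft sum = 0.27734375. Satisfied.


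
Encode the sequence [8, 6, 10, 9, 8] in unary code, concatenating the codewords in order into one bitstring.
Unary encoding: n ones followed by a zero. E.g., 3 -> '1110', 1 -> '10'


Encode each number as n ones followed by a terminating 0:
  8 -> 111111110 (9 bits)
  6 -> 1111110 (7 bits)
  10 -> 11111111110 (11 bits)
  9 -> 1111111110 (10 bits)
  8 -> 111111110 (9 bits)
Total length = 9 + 7 + 11 + 10 + 9 = 46 bits.

Unary([8, 6, 10, 9, 8]) = 1111111101111110111111111101111111110111111110 (46 bits)


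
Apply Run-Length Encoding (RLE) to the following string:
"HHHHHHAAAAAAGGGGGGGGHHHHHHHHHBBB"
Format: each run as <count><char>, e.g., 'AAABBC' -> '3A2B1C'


Scanning runs left to right:
  i=0: run of 'H' x 6 -> '6H'
  i=6: run of 'A' x 6 -> '6A'
  i=12: run of 'G' x 8 -> '8G'
  i=20: run of 'H' x 9 -> '9H'
  i=29: run of 'B' x 3 -> '3B'

RLE = 6H6A8G9H3B


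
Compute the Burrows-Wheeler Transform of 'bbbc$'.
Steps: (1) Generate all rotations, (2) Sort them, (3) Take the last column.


Rotations (sorted):
  0: $bbbc -> last char: c
  1: bbbc$ -> last char: $
  2: bbc$b -> last char: b
  3: bc$bb -> last char: b
  4: c$bbb -> last char: b


BWT = c$bbb


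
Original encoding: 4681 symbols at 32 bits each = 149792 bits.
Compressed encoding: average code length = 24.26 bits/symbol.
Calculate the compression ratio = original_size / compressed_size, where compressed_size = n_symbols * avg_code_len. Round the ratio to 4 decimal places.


original_size = n_symbols * orig_bits = 4681 * 32 = 149792 bits
compressed_size = n_symbols * avg_code_len = 4681 * 24.26 = 113561.06 bits
ratio = original_size / compressed_size = 149792 / 113561.06 = 1.319

Compression ratio = 1.319


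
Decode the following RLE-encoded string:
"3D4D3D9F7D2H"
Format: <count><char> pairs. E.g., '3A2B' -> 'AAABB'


Expanding each <count><char> pair:
  3D -> 'DDD'
  4D -> 'DDDD'
  3D -> 'DDD'
  9F -> 'FFFFFFFFF'
  7D -> 'DDDDDDD'
  2H -> 'HH'

Decoded = DDDDDDDDDDFFFFFFFFFDDDDDDDHH


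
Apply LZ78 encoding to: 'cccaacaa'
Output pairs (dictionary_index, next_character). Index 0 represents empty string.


LZ78 encoding steps:
Dictionary: {0: ''}
Step 1: w='' (idx 0), next='c' -> output (0, 'c'), add 'c' as idx 1
Step 2: w='c' (idx 1), next='c' -> output (1, 'c'), add 'cc' as idx 2
Step 3: w='' (idx 0), next='a' -> output (0, 'a'), add 'a' as idx 3
Step 4: w='a' (idx 3), next='c' -> output (3, 'c'), add 'ac' as idx 4
Step 5: w='a' (idx 3), next='a' -> output (3, 'a'), add 'aa' as idx 5


Encoded: [(0, 'c'), (1, 'c'), (0, 'a'), (3, 'c'), (3, 'a')]
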